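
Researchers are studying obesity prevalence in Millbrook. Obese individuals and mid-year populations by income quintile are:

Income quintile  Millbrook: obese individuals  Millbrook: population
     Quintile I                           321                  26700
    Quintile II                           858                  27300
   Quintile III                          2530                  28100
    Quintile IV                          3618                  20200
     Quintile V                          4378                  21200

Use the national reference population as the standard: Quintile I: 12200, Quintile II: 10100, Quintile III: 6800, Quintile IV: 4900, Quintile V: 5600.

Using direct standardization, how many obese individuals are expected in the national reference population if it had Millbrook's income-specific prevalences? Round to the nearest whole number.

3110

Income-specific rates per 1000 for Millbrook: 12.022, 31.429, 90.036, 179.109, 206.509.
Expected obese individuals = Σ (standard pop × income-specific rate ÷ 1000)
= 12200×12.022/1000 + 10100×31.429/1000 + 6800×90.036/1000 + 4900×179.109/1000 + 5600×206.509/1000
= 146.67 + 317.43 + 612.24 + 877.63 + 1156.45 = 3110.43.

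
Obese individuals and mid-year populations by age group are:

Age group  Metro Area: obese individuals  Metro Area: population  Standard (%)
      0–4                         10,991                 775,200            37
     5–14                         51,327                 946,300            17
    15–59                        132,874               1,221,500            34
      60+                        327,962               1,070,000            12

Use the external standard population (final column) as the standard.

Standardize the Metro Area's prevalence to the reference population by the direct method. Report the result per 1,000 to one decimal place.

Age-specific rates per 1,000 for the Metro Area: 14.178, 54.240, 108.779, 306.507.
Standard weights: 0.37, 0.17, 0.34, 0.12.
Standardized rate: 0.3700×14.178 + 0.1700×54.240 + 0.3400×108.779 + 0.1200×306.507 = 88.2325 per 1,000.

88.2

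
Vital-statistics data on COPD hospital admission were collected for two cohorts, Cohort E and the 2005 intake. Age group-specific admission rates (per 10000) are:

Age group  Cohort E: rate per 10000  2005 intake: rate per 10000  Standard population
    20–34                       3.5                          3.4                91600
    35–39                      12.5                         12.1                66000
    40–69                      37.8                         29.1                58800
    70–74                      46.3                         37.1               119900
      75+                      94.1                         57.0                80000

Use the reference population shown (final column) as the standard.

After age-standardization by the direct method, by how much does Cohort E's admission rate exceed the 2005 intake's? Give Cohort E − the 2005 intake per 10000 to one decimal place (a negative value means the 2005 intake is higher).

Standard total = 416300; weights = 0.2200, 0.1585, 0.1412, 0.2880, 0.1922.
Cohort E: 0.2200×3.5 + 0.1585×12.5 + 0.1412×37.8 + 0.2880×46.3 + 0.1922×94.1 = 39.5090 per 10000.
The 2005 intake: 0.2200×3.4 + 0.1585×12.1 + 0.1412×29.1 + 0.2880×37.1 + 0.1922×57.0 = 28.4156 per 10000.
Difference = 39.5090 − 28.4156 = 11.0934.

11.1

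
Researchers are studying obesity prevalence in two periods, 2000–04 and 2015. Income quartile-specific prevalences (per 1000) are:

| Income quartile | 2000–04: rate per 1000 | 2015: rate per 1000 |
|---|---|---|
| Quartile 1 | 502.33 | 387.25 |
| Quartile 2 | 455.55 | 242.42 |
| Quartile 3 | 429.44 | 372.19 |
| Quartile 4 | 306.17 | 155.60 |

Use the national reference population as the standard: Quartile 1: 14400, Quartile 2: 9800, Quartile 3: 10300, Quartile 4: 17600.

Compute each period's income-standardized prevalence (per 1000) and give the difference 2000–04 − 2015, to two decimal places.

134.08

Standard total = 52100; weights = 0.2764, 0.1881, 0.1977, 0.3378.
2000–04: 0.2764×502.33 + 0.1881×455.55 + 0.1977×429.44 + 0.3378×306.17 = 412.8554 per 1000.
2015: 0.2764×387.25 + 0.1881×242.42 + 0.1977×372.19 + 0.3378×155.60 = 278.7761 per 1000.
Difference = 412.8554 − 278.7761 = 134.0793.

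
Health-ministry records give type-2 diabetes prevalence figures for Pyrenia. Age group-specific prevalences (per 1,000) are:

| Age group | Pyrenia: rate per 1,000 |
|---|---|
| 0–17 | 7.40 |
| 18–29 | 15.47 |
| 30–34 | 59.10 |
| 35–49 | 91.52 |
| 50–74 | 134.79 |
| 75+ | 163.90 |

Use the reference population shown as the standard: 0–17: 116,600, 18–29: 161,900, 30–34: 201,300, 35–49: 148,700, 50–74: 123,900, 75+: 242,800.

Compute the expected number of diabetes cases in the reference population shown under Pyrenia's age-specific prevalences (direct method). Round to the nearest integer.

Expected diabetes cases = Σ (standard pop × age-specific rate ÷ 1,000)
= 116,600×7.40/1,000 + 161,900×15.47/1,000 + 201,300×59.10/1,000 + 148,700×91.52/1,000 + 123,900×134.79/1,000 + 242,800×163.90/1,000
= 862.84 + 2504.59 + 11896.83 + 13609.02 + 16700.48 + 39794.92 = 85368.69.

85369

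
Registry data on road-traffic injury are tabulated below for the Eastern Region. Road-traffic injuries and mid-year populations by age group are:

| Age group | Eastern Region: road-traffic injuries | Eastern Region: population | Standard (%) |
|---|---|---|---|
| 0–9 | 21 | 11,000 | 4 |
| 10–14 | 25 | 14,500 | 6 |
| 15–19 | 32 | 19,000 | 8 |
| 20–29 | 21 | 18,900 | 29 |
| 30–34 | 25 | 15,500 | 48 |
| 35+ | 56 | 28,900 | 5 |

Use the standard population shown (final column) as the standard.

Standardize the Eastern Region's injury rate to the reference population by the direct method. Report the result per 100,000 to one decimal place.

150.8

Age-specific rates per 100,000 for the Eastern Region: 190.91, 172.41, 168.42, 111.11, 161.29, 193.77.
Standard weights: 0.04, 0.06, 0.08, 0.29, 0.48, 0.05.
Standardized rate: 0.0400×190.91 + 0.0600×172.41 + 0.0800×168.42 + 0.2900×111.11 + 0.4800×161.29 + 0.0500×193.77 = 150.7850 per 100,000.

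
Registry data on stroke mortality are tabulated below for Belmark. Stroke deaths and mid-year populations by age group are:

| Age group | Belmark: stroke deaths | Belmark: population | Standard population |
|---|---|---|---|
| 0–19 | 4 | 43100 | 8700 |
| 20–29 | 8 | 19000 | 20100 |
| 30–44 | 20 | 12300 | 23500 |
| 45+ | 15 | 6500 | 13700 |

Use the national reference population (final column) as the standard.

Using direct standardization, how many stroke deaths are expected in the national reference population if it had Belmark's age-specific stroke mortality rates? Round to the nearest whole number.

Age-specific rates per 100000 for Belmark: 9.28, 42.11, 162.60, 230.77.
Expected stroke deaths = Σ (standard pop × age-specific rate ÷ 100000)
= 8700×9.28/100000 + 20100×42.11/100000 + 23500×162.60/100000 + 13700×230.77/100000
= 0.81 + 8.46 + 38.21 + 31.62 = 79.10.

79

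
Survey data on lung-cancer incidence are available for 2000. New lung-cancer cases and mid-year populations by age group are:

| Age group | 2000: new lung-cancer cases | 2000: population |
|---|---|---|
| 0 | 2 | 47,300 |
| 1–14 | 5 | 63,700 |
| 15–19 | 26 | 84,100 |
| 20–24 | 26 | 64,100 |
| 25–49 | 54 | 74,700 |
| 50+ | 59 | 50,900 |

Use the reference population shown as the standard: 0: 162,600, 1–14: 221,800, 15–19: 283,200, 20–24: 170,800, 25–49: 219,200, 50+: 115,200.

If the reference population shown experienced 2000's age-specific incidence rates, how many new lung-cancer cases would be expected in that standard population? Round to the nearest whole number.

473

Age-specific rates per 100,000 for 2000: 4.23, 7.85, 30.92, 40.56, 72.29, 115.91.
Expected new lung-cancer cases = Σ (standard pop × age-specific rate ÷ 100,000)
= 162,600×4.23/100,000 + 221,800×7.85/100,000 + 283,200×30.92/100,000 + 170,800×40.56/100,000 + 219,200×72.29/100,000 + 115,200×115.91/100,000
= 6.88 + 17.41 + 87.55 + 69.28 + 158.46 + 133.53 = 473.11.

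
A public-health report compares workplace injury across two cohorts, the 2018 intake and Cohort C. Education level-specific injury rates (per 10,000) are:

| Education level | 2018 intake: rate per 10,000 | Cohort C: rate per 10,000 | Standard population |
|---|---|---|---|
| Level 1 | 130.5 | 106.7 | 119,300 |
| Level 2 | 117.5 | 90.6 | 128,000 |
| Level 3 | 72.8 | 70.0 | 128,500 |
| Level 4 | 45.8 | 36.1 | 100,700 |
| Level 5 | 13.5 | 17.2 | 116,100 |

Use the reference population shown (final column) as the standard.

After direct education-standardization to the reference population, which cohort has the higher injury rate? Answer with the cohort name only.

Standard total = 592,600; weights = 0.2013, 0.2160, 0.2168, 0.1699, 0.1959.
The 2018 intake: 0.2013×130.5 + 0.2160×117.5 + 0.2168×72.8 + 0.1699×45.8 + 0.1959×13.5 = 77.8651 per 10,000.
Cohort C: 0.2013×106.7 + 0.2160×90.6 + 0.2168×70.0 + 0.1699×36.1 + 0.1959×17.2 = 65.7329 per 10,000.

2018 intake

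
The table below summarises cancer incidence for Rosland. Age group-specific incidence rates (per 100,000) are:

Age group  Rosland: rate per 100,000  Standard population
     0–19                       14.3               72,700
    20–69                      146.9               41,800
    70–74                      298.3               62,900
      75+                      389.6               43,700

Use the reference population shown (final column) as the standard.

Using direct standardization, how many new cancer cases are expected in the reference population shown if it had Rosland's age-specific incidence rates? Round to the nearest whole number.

Expected new cancer cases = Σ (standard pop × age-specific rate ÷ 100,000)
= 72,700×14.3/100,000 + 41,800×146.9/100,000 + 62,900×298.3/100,000 + 43,700×389.6/100,000
= 10.40 + 61.40 + 187.63 + 170.26 = 429.69.

430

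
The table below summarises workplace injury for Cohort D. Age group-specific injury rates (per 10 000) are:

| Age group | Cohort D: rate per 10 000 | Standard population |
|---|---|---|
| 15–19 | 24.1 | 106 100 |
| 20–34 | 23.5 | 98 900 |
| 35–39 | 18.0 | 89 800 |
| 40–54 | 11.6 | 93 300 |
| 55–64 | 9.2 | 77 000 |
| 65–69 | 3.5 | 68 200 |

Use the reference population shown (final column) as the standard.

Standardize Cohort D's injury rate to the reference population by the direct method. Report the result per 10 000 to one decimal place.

Standard total = 533 300; weights = 0.1989, 0.1854, 0.1684, 0.1749, 0.1444, 0.1279.
Standardized rate: 0.1989×24.1 + 0.1854×23.5 + 0.1684×18.0 + 0.1749×11.6 + 0.1444×9.2 + 0.1279×3.5 = 15.9890 per 10 000.

16.0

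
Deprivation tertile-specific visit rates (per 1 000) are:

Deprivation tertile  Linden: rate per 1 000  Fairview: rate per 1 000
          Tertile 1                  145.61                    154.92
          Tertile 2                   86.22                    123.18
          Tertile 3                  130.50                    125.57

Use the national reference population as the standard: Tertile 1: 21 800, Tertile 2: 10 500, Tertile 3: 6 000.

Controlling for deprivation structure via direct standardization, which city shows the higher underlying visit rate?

Fairview

Standard total = 38 300; weights = 0.5692, 0.2742, 0.1567.
Linden: 0.5692×145.61 + 0.2742×86.22 + 0.1567×130.50 = 126.9610 per 1 000.
Fairview: 0.5692×154.92 + 0.2742×123.18 + 0.1567×125.57 = 141.6205 per 1 000.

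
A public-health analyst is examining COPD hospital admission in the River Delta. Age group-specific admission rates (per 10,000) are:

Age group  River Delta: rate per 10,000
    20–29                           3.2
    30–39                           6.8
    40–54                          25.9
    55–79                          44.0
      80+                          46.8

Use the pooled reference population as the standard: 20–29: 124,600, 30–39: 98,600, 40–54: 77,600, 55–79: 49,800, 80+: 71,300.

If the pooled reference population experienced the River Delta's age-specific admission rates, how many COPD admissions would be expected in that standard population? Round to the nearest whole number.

Expected COPD admissions = Σ (standard pop × age-specific rate ÷ 10,000)
= 124,600×3.2/10,000 + 98,600×6.8/10,000 + 77,600×25.9/10,000 + 49,800×44.0/10,000 + 71,300×46.8/10,000
= 39.87 + 67.05 + 200.98 + 219.12 + 333.68 = 860.71.

861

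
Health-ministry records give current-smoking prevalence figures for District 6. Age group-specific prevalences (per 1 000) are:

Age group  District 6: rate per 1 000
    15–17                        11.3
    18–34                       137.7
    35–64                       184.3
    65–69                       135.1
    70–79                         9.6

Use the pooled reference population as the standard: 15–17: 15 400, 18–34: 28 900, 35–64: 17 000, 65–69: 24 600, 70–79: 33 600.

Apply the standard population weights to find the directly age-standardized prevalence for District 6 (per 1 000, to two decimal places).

91.49

Standard total = 119 500; weights = 0.1289, 0.2418, 0.1423, 0.2059, 0.2812.
Standardized rate: 0.1289×11.3 + 0.2418×137.7 + 0.1423×184.3 + 0.2059×135.1 + 0.2812×9.6 = 91.4868 per 1 000.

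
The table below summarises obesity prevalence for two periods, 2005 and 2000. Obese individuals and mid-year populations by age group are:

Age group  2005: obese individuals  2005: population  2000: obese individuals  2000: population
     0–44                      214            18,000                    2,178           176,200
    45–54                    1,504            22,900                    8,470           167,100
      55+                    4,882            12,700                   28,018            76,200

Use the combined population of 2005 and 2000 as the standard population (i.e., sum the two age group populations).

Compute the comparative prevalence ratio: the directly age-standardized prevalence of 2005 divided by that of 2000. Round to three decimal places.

1.095

Age-specific rates per 1,000 for 2005: 11.889, 65.677, 384.409.
For 2000: 12.361, 50.688, 367.690.
Combined standard total = 473,100; weights = 0.4105, 0.4016, 0.1879.
2005: 0.4105×11.889 + 0.4016×65.677 + 0.1879×384.409 = 103.4906 per 1,000.
2000: 0.4105×12.361 + 0.4016×50.688 + 0.1879×367.690 = 94.5232 per 1,000.
Ratio = 103.4906 ÷ 94.5232 = 1.09487.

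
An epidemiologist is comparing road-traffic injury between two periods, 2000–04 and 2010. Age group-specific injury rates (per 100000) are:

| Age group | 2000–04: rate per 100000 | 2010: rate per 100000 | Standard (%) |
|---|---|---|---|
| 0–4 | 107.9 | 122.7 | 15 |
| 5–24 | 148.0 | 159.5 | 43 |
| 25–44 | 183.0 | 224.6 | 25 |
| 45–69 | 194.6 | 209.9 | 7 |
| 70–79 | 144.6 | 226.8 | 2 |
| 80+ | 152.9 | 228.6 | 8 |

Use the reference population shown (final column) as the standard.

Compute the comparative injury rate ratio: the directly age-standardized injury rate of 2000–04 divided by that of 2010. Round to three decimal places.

Standard weights: 0.15, 0.43, 0.25, 0.07, 0.02, 0.08.
2000–04: 0.1500×107.9 + 0.4300×148.0 + 0.2500×183.0 + 0.0700×194.6 + 0.0200×144.6 + 0.0800×152.9 = 154.3210 per 100000.
2010: 0.1500×122.7 + 0.4300×159.5 + 0.2500×224.6 + 0.0700×209.9 + 0.0200×226.8 + 0.0800×228.6 = 180.6570 per 100000.
Ratio = 154.3210 ÷ 180.6570 = 0.85422.

0.854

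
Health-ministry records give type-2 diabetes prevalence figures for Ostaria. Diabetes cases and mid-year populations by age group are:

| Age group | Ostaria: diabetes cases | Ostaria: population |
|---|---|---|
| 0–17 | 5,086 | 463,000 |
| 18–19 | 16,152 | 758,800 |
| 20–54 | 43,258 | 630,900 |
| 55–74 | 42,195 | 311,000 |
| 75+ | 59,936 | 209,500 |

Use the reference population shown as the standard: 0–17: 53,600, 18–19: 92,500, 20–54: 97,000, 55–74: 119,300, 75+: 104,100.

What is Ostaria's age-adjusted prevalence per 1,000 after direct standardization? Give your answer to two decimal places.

Age-specific rates per 1,000 for Ostaria: 10.985, 21.286, 68.566, 135.675, 286.091.
Standard total = 466,500; weights = 0.1149, 0.1983, 0.2079, 0.2557, 0.2232.
Standardized rate: 0.1149×10.985 + 0.1983×21.286 + 0.2079×68.566 + 0.2557×135.675 + 0.2232×286.091 = 118.2781 per 1,000.

118.28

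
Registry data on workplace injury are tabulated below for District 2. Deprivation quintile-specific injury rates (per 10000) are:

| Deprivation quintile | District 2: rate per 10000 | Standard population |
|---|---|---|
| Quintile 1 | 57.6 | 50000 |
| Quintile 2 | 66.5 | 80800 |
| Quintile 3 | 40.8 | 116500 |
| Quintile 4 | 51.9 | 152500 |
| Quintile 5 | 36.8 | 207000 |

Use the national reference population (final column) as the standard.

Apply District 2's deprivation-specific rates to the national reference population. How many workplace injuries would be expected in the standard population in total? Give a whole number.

2854

Expected workplace injuries = Σ (standard pop × deprivation-specific rate ÷ 10000)
= 50000×57.6/10000 + 80800×66.5/10000 + 116500×40.8/10000 + 152500×51.9/10000 + 207000×36.8/10000
= 288.00 + 537.32 + 475.32 + 791.48 + 761.76 = 2853.88.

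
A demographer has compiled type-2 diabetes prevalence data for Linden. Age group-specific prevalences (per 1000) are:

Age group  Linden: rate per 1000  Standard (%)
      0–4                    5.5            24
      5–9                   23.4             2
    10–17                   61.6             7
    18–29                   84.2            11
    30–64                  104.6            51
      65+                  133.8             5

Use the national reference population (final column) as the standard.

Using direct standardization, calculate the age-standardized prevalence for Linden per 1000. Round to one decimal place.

75.4

Standard weights: 0.24, 0.02, 0.07, 0.11, 0.51, 0.05.
Standardized rate: 0.2400×5.5 + 0.0200×23.4 + 0.0700×61.6 + 0.1100×84.2 + 0.5100×104.6 + 0.0500×133.8 = 75.3980 per 1000.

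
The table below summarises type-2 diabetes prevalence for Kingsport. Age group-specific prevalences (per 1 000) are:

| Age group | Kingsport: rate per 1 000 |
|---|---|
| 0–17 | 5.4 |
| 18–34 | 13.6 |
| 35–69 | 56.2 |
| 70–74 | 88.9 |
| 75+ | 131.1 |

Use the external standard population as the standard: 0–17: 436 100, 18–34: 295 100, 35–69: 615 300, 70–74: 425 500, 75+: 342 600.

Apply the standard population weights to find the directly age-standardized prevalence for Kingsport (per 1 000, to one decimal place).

Standard total = 2 114 600; weights = 0.2062, 0.1396, 0.2910, 0.2012, 0.1620.
Standardized rate: 0.2062×5.4 + 0.1396×13.6 + 0.2910×56.2 + 0.2012×88.9 + 0.1620×131.1 = 58.4933 per 1 000.

58.5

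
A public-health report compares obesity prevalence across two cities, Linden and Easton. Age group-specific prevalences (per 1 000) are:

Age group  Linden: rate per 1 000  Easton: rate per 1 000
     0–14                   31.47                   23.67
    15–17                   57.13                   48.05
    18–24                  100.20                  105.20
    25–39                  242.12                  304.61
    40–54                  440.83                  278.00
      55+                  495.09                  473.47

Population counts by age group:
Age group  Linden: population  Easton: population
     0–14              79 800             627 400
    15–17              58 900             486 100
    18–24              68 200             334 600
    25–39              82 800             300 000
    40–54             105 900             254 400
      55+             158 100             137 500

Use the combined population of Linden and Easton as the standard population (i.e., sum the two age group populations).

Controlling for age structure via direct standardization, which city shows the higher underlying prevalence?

Combined standard total = 2 693 700; weights = 0.2625, 0.2023, 0.1495, 0.1421, 0.1338, 0.1097.
Linden: 0.2625×31.47 + 0.2023×57.13 + 0.1495×100.20 + 0.1421×242.12 + 0.1338×440.83 + 0.1097×495.09 = 182.5055 per 1 000.
Easton: 0.2625×23.67 + 0.2023×48.05 + 0.1495×105.20 + 0.1421×304.61 + 0.1338×278.00 + 0.1097×473.47 = 164.0966 per 1 000.

Linden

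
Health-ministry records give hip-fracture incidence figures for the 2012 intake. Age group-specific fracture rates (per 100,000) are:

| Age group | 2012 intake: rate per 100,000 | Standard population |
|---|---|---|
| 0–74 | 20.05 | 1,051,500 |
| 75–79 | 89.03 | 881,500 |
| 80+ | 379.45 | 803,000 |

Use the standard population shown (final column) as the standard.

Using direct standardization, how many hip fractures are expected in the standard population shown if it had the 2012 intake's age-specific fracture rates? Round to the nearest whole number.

4043

Expected hip fractures = Σ (standard pop × age-specific rate ÷ 100,000)
= 1,051,500×20.05/100,000 + 881,500×89.03/100,000 + 803,000×379.45/100,000
= 210.83 + 784.80 + 3046.98 = 4042.61.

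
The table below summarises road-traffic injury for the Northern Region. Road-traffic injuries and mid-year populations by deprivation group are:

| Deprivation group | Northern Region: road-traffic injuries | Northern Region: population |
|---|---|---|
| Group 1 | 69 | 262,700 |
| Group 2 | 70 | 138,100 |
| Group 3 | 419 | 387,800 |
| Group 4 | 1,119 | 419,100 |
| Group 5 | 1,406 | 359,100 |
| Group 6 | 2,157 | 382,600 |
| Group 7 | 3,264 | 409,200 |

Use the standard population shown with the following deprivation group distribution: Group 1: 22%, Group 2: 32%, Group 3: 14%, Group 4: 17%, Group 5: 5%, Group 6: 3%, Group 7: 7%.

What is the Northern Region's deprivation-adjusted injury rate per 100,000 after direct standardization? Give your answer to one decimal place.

Deprivation-specific rates per 100,000 for the Northern Region: 26.27, 50.69, 108.05, 267.00, 391.53, 563.77, 797.65.
Standard weights: 0.22, 0.32, 0.14, 0.17, 0.05, 0.03, 0.07.
Standardized rate: 0.2200×26.27 + 0.3200×50.69 + 0.1400×108.05 + 0.1700×267.00 + 0.0500×391.53 + 0.0300×563.77 + 0.0700×797.65 = 174.8408 per 100,000.

174.8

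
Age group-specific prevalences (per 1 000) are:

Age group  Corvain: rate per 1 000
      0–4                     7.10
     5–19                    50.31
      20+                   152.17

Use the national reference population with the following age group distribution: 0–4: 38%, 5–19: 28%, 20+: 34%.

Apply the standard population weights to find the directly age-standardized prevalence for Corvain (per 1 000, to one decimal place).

68.5

Standard weights: 0.38, 0.28, 0.34.
Standardized rate: 0.3800×7.10 + 0.2800×50.31 + 0.3400×152.17 = 68.5226 per 1 000.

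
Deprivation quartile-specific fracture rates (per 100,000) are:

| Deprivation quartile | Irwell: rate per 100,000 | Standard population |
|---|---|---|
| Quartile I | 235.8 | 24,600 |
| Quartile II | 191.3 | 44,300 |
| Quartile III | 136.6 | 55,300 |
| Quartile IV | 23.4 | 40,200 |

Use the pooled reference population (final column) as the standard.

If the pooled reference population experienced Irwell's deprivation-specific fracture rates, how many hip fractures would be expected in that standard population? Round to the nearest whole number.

Expected hip fractures = Σ (standard pop × deprivation-specific rate ÷ 100,000)
= 24,600×235.8/100,000 + 44,300×191.3/100,000 + 55,300×136.6/100,000 + 40,200×23.4/100,000
= 58.01 + 84.75 + 75.54 + 9.41 = 227.70.

228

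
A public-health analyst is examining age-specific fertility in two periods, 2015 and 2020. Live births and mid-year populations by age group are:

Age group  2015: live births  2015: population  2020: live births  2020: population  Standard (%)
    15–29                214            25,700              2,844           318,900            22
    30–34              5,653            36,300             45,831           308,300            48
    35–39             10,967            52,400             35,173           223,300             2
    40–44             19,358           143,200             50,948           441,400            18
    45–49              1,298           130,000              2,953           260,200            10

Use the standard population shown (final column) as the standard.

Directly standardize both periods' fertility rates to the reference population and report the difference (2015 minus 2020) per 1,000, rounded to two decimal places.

7.72

Age-specific rates per 1,000 for 2015: 8.327, 155.730, 209.294, 135.182, 9.985.
For 2020: 8.918, 148.657, 157.515, 115.424, 11.349.
Standard weights: 0.22, 0.48, 0.02, 0.18, 0.10.
2015: 0.2200×8.327 + 0.4800×155.730 + 0.0200×209.294 + 0.1800×135.182 + 0.1000×9.985 = 106.0993 per 1,000.
2020: 0.2200×8.918 + 0.4800×148.657 + 0.0200×157.515 + 0.1800×115.424 + 0.1000×11.349 = 98.3789 per 1,000.
Difference = 106.0993 − 98.3789 = 7.7205.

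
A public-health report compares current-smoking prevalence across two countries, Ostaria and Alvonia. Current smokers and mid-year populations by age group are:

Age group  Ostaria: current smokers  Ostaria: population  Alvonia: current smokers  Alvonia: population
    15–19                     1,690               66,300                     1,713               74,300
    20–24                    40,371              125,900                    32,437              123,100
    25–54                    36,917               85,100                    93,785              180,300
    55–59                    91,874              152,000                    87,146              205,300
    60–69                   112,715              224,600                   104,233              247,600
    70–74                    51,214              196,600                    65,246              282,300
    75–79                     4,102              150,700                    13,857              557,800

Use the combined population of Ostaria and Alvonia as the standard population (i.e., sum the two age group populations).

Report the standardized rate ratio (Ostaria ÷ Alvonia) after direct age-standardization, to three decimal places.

Age-specific rates per 1,000 for Ostaria: 25.490, 320.659, 433.807, 604.434, 501.848, 260.498, 27.220.
For Alvonia: 23.055, 263.501, 520.161, 424.481, 420.973, 231.123, 24.842.
Combined standard total = 2,671,900; weights = 0.0526, 0.0932, 0.0993, 0.1337, 0.1767, 0.1792, 0.2652.
Ostaria: 0.0526×25.490 + 0.0932×320.659 + 0.0993×433.807 + 0.1337×604.434 + 0.1767×501.848 + 0.1792×260.498 + 0.2652×27.220 = 297.7414 per 1,000.
Alvonia: 0.0526×23.055 + 0.0932×263.501 + 0.0993×520.161 + 0.1337×424.481 + 0.1767×420.973 + 0.1792×231.123 + 0.2652×24.842 = 256.6115 per 1,000.
Ratio = 297.7414 ÷ 256.6115 = 1.16028.

1.160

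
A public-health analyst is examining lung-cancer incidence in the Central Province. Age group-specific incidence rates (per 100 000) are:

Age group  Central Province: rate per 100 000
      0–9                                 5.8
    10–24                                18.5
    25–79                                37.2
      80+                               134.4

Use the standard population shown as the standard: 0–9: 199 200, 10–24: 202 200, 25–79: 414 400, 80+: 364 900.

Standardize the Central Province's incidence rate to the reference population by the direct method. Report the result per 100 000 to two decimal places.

58.74

Standard total = 1 180 700; weights = 0.1687, 0.1713, 0.3510, 0.3091.
Standardized rate: 0.1687×5.8 + 0.1713×18.5 + 0.3510×37.2 + 0.3091×134.4 = 58.7400 per 100 000.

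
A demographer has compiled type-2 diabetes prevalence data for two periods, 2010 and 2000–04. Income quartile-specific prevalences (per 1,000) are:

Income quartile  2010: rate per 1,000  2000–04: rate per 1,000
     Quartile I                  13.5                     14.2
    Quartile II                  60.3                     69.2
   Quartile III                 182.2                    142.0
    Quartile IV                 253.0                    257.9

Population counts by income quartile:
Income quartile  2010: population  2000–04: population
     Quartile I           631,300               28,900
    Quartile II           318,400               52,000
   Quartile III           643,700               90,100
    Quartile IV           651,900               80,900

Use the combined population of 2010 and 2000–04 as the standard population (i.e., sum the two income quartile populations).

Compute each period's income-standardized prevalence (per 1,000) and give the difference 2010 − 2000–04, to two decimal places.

8.87

Combined standard total = 2,497,200; weights = 0.2644, 0.1483, 0.2938, 0.2934.
2010: 0.2644×13.5 + 0.1483×60.3 + 0.2938×182.2 + 0.2934×253.0 = 140.2950 per 1,000.
2000–04: 0.2644×14.2 + 0.1483×69.2 + 0.2938×142.0 + 0.2934×257.9 = 131.4253 per 1,000.
Difference = 140.2950 − 131.4253 = 8.8697.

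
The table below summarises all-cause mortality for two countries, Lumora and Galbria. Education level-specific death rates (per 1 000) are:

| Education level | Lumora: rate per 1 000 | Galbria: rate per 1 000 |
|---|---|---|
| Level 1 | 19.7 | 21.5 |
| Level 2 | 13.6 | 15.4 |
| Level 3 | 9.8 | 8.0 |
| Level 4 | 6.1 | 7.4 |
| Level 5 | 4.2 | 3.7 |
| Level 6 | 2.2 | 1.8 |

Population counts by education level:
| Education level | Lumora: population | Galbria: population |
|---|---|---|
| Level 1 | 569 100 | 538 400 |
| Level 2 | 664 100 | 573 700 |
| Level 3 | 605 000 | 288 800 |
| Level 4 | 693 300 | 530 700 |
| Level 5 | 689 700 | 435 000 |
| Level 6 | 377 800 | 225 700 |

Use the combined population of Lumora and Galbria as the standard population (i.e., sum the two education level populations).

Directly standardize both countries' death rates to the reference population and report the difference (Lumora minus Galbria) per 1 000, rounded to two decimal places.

-0.55

Combined standard total = 6 191 300; weights = 0.1789, 0.1999, 0.1444, 0.1977, 0.1817, 0.0975.
Lumora: 0.1789×19.7 + 0.1999×13.6 + 0.1444×9.8 + 0.1977×6.1 + 0.1817×4.2 + 0.0975×2.2 = 9.8411 per 1 000.
Galbria: 0.1789×21.5 + 0.1999×15.4 + 0.1444×8.0 + 0.1977×7.4 + 0.1817×3.7 + 0.0975×1.8 = 10.3902 per 1 000.
Difference = 9.8411 − 10.3902 = -0.5492.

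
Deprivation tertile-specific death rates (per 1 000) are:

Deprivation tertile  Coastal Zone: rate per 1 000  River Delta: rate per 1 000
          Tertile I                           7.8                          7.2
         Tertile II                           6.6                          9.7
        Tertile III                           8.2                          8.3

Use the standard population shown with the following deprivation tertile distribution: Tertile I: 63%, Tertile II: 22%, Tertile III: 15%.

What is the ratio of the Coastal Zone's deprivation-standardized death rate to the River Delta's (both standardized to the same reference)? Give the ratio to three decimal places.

Standard weights: 0.63, 0.22, 0.15.
The Coastal Zone: 0.6300×7.8 + 0.2200×6.6 + 0.1500×8.2 = 7.5960 per 1 000.
The River Delta: 0.6300×7.2 + 0.2200×9.7 + 0.1500×8.3 = 7.9150 per 1 000.
Ratio = 7.5960 ÷ 7.9150 = 0.95970.

0.960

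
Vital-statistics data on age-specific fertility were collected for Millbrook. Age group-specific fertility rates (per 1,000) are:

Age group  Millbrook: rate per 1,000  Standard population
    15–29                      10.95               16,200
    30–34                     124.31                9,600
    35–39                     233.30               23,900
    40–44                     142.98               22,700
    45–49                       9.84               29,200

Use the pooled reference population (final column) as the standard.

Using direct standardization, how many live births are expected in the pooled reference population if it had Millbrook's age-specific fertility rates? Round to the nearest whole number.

Expected live births = Σ (standard pop × age-specific rate ÷ 1,000)
= 16,200×10.95/1,000 + 9,600×124.31/1,000 + 23,900×233.30/1,000 + 22,700×142.98/1,000 + 29,200×9.84/1,000
= 177.39 + 1193.38 + 5575.87 + 3245.65 + 287.33 = 10479.61.

10480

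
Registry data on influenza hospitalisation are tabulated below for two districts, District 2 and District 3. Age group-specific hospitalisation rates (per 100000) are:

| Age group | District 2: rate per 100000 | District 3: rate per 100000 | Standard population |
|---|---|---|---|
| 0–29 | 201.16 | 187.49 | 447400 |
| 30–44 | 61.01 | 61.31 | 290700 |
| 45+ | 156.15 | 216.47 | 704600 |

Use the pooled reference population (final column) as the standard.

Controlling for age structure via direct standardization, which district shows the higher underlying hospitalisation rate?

Standard total = 1442700; weights = 0.3101, 0.2015, 0.4884.
District 2: 0.3101×201.16 + 0.2015×61.01 + 0.4884×156.15 = 150.9377 per 100000.
District 3: 0.3101×187.49 + 0.2015×61.31 + 0.4884×216.47 = 176.2186 per 100000.

District 3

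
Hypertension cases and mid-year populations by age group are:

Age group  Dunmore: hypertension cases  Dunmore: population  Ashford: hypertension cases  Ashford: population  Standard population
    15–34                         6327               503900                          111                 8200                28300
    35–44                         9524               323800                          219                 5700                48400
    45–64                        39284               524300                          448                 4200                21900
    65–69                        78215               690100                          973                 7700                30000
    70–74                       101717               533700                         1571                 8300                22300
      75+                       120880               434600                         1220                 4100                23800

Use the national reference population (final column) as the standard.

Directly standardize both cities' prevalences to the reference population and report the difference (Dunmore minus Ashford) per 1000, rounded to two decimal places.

-11.35

Age-specific rates per 1000 for Dunmore: 12.556, 29.413, 74.927, 113.339, 190.588, 278.141.
For Ashford: 13.537, 38.421, 106.667, 126.364, 189.277, 297.561.
Standard total = 174700; weights = 0.1620, 0.2770, 0.1254, 0.1717, 0.1276, 0.1362.
Dunmore: 0.1620×12.556 + 0.2770×29.413 + 0.1254×74.927 + 0.1717×113.339 + 0.1276×190.588 + 0.1362×278.141 = 101.2585 per 1000.
Ashford: 0.1620×13.537 + 0.2770×38.421 + 0.1254×106.667 + 0.1717×126.364 + 0.1276×189.277 + 0.1362×297.561 = 112.6068 per 1000.
Difference = 101.2585 − 112.6068 = -11.3483.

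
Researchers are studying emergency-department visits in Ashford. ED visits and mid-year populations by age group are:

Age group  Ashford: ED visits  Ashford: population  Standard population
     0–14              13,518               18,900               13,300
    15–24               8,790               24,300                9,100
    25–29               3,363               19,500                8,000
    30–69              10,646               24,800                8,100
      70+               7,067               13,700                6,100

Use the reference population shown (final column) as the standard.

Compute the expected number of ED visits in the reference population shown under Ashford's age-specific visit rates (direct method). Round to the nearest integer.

20808

Age-specific rates per 1,000 for Ashford: 715.238, 361.728, 172.462, 429.274, 515.839.
Expected ED visits = Σ (standard pop × age-specific rate ÷ 1,000)
= 13,300×715.238/1,000 + 9,100×361.728/1,000 + 8,000×172.462/1,000 + 8,100×429.274/1,000 + 6,100×515.839/1,000
= 9512.67 + 3291.73 + 1379.69 + 3477.12 + 3146.62 = 20807.83.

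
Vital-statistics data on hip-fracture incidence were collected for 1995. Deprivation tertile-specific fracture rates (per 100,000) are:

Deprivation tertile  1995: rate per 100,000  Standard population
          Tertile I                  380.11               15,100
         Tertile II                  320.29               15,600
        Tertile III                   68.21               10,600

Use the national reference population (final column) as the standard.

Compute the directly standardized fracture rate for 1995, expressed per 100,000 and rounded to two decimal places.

277.46

Standard total = 41,300; weights = 0.3656, 0.3777, 0.2567.
Standardized rate: 0.3656×380.11 + 0.3777×320.29 + 0.2567×68.21 = 277.4627 per 100,000.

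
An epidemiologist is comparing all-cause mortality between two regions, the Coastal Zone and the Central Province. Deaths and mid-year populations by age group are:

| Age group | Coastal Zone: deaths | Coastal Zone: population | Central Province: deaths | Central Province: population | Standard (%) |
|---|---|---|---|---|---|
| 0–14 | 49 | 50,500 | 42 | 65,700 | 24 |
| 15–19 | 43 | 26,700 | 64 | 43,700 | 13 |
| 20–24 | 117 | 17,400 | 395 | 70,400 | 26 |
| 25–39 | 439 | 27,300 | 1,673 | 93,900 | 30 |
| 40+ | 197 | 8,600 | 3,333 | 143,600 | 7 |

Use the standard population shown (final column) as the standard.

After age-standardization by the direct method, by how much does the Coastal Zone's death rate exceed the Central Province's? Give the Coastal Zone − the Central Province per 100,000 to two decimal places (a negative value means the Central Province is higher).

-15.42

Age-specific rates per 100,000 for the Coastal Zone: 97.03, 161.05, 672.41, 1608.06, 2290.70.
For the Central Province: 63.93, 146.45, 561.08, 1781.68, 2321.03.
Standard weights: 0.24, 0.13, 0.26, 0.30, 0.07.
The Coastal Zone: 0.2400×97.03 + 0.1300×161.05 + 0.2600×672.41 + 0.3000×1608.06 + 0.0700×2290.70 = 861.8175 per 100,000.
The Central Province: 0.2400×63.93 + 0.1300×146.45 + 0.2600×561.08 + 0.3000×1781.68 + 0.0700×2321.03 = 877.2390 per 100,000.
Difference = 861.8175 − 877.2390 = -15.4215.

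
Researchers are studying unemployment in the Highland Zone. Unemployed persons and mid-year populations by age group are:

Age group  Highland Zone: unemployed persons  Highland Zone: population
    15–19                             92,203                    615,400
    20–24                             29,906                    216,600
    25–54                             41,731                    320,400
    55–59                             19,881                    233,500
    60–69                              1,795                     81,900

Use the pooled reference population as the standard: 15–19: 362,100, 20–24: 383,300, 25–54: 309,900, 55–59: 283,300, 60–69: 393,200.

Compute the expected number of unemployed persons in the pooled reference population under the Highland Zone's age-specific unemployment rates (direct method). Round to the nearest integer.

180277

Age-specific rates per 1,000 for the Highland Zone: 149.826, 138.070, 130.247, 85.143, 21.917.
Expected unemployed persons = Σ (standard pop × age-specific rate ÷ 1,000)
= 362,100×149.826/1,000 + 383,300×138.070/1,000 + 309,900×130.247/1,000 + 283,300×85.143/1,000 + 393,200×21.917/1,000
= 54252.04 + 52922.30 + 40363.41 + 24121.14 + 8617.75 = 180276.65.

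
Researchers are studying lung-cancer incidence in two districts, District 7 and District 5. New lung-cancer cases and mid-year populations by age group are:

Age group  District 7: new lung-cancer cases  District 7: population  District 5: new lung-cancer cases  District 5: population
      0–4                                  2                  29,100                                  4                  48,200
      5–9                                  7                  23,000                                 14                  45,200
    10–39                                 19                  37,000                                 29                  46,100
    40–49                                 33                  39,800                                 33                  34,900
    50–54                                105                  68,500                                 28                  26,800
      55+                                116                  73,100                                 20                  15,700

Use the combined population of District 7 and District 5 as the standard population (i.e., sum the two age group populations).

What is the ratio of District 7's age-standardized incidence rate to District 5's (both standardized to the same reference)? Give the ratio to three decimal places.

1.150

Age-specific rates per 100,000 for District 7: 6.87, 30.43, 51.35, 82.91, 153.28, 158.69.
For District 5: 8.30, 30.97, 62.91, 94.56, 104.48, 127.39.
Combined standard total = 487,400; weights = 0.1586, 0.1399, 0.1705, 0.1533, 0.1955, 0.1822.
District 7: 0.1586×6.87 + 0.1399×30.43 + 0.1705×51.35 + 0.1533×82.91 + 0.1955×153.28 + 0.1822×158.69 = 85.6942 per 100,000.
District 5: 0.1586×8.30 + 0.1399×30.97 + 0.1705×62.91 + 0.1533×94.56 + 0.1955×104.48 + 0.1822×127.39 = 74.5047 per 100,000.
Ratio = 85.6942 ÷ 74.5047 = 1.15019.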